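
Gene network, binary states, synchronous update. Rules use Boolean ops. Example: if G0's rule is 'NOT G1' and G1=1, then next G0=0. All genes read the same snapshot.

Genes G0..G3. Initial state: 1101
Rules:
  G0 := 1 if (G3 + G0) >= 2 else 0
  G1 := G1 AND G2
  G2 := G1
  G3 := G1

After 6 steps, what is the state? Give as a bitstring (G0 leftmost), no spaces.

Step 1: G0=(1+1>=2)=1 G1=G1&G2=1&0=0 G2=G1=1 G3=G1=1 -> 1011
Step 2: G0=(1+1>=2)=1 G1=G1&G2=0&1=0 G2=G1=0 G3=G1=0 -> 1000
Step 3: G0=(0+1>=2)=0 G1=G1&G2=0&0=0 G2=G1=0 G3=G1=0 -> 0000
Step 4: G0=(0+0>=2)=0 G1=G1&G2=0&0=0 G2=G1=0 G3=G1=0 -> 0000
Step 5: G0=(0+0>=2)=0 G1=G1&G2=0&0=0 G2=G1=0 G3=G1=0 -> 0000
Step 6: G0=(0+0>=2)=0 G1=G1&G2=0&0=0 G2=G1=0 G3=G1=0 -> 0000

0000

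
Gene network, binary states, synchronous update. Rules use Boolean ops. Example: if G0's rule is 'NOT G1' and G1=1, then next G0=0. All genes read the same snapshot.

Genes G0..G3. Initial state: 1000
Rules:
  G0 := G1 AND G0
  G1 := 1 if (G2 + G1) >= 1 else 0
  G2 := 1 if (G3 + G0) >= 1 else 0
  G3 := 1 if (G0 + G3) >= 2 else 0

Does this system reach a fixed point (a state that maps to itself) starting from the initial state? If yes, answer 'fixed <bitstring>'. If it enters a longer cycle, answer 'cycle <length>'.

Step 0: 1000
Step 1: G0=G1&G0=0&1=0 G1=(0+0>=1)=0 G2=(0+1>=1)=1 G3=(1+0>=2)=0 -> 0010
Step 2: G0=G1&G0=0&0=0 G1=(1+0>=1)=1 G2=(0+0>=1)=0 G3=(0+0>=2)=0 -> 0100
Step 3: G0=G1&G0=1&0=0 G1=(0+1>=1)=1 G2=(0+0>=1)=0 G3=(0+0>=2)=0 -> 0100
Fixed point reached at step 2: 0100

Answer: fixed 0100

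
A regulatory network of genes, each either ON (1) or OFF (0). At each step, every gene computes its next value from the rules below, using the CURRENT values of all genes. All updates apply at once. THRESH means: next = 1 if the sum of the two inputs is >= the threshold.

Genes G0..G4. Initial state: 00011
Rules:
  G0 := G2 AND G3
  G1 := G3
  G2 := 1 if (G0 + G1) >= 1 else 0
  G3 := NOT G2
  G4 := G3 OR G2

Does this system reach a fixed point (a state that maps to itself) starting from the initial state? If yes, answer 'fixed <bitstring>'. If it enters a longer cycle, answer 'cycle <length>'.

Answer: cycle 6

Derivation:
Step 0: 00011
Step 1: G0=G2&G3=0&1=0 G1=G3=1 G2=(0+0>=1)=0 G3=NOT G2=NOT 0=1 G4=G3|G2=1|0=1 -> 01011
Step 2: G0=G2&G3=0&1=0 G1=G3=1 G2=(0+1>=1)=1 G3=NOT G2=NOT 0=1 G4=G3|G2=1|0=1 -> 01111
Step 3: G0=G2&G3=1&1=1 G1=G3=1 G2=(0+1>=1)=1 G3=NOT G2=NOT 1=0 G4=G3|G2=1|1=1 -> 11101
Step 4: G0=G2&G3=1&0=0 G1=G3=0 G2=(1+1>=1)=1 G3=NOT G2=NOT 1=0 G4=G3|G2=0|1=1 -> 00101
Step 5: G0=G2&G3=1&0=0 G1=G3=0 G2=(0+0>=1)=0 G3=NOT G2=NOT 1=0 G4=G3|G2=0|1=1 -> 00001
Step 6: G0=G2&G3=0&0=0 G1=G3=0 G2=(0+0>=1)=0 G3=NOT G2=NOT 0=1 G4=G3|G2=0|0=0 -> 00010
Step 7: G0=G2&G3=0&1=0 G1=G3=1 G2=(0+0>=1)=0 G3=NOT G2=NOT 0=1 G4=G3|G2=1|0=1 -> 01011
Cycle of length 6 starting at step 1 -> no fixed point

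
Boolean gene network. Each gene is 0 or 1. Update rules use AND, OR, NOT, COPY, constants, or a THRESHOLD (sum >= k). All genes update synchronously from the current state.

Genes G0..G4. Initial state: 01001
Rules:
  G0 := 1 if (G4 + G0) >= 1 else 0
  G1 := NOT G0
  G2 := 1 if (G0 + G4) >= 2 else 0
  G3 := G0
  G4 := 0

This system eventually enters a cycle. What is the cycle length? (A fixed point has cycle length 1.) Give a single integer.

Step 0: 01001
Step 1: G0=(1+0>=1)=1 G1=NOT G0=NOT 0=1 G2=(0+1>=2)=0 G3=G0=0 G4=0(const) -> 11000
Step 2: G0=(0+1>=1)=1 G1=NOT G0=NOT 1=0 G2=(1+0>=2)=0 G3=G0=1 G4=0(const) -> 10010
Step 3: G0=(0+1>=1)=1 G1=NOT G0=NOT 1=0 G2=(1+0>=2)=0 G3=G0=1 G4=0(const) -> 10010
State from step 3 equals state from step 2 -> cycle length 1

Answer: 1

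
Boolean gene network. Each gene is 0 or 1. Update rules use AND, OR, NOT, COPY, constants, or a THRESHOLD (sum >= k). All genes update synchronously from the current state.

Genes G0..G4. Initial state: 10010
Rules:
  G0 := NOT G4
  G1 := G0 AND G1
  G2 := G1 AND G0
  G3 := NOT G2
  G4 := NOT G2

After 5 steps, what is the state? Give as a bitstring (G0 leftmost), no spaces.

Step 1: G0=NOT G4=NOT 0=1 G1=G0&G1=1&0=0 G2=G1&G0=0&1=0 G3=NOT G2=NOT 0=1 G4=NOT G2=NOT 0=1 -> 10011
Step 2: G0=NOT G4=NOT 1=0 G1=G0&G1=1&0=0 G2=G1&G0=0&1=0 G3=NOT G2=NOT 0=1 G4=NOT G2=NOT 0=1 -> 00011
Step 3: G0=NOT G4=NOT 1=0 G1=G0&G1=0&0=0 G2=G1&G0=0&0=0 G3=NOT G2=NOT 0=1 G4=NOT G2=NOT 0=1 -> 00011
Step 4: G0=NOT G4=NOT 1=0 G1=G0&G1=0&0=0 G2=G1&G0=0&0=0 G3=NOT G2=NOT 0=1 G4=NOT G2=NOT 0=1 -> 00011
Step 5: G0=NOT G4=NOT 1=0 G1=G0&G1=0&0=0 G2=G1&G0=0&0=0 G3=NOT G2=NOT 0=1 G4=NOT G2=NOT 0=1 -> 00011

00011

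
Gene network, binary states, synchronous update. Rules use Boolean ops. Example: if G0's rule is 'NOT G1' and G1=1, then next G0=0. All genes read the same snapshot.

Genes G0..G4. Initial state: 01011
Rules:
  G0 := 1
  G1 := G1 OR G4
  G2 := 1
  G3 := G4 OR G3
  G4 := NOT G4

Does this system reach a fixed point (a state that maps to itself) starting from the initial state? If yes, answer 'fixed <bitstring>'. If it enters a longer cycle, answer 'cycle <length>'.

Step 0: 01011
Step 1: G0=1(const) G1=G1|G4=1|1=1 G2=1(const) G3=G4|G3=1|1=1 G4=NOT G4=NOT 1=0 -> 11110
Step 2: G0=1(const) G1=G1|G4=1|0=1 G2=1(const) G3=G4|G3=0|1=1 G4=NOT G4=NOT 0=1 -> 11111
Step 3: G0=1(const) G1=G1|G4=1|1=1 G2=1(const) G3=G4|G3=1|1=1 G4=NOT G4=NOT 1=0 -> 11110
Cycle of length 2 starting at step 1 -> no fixed point

Answer: cycle 2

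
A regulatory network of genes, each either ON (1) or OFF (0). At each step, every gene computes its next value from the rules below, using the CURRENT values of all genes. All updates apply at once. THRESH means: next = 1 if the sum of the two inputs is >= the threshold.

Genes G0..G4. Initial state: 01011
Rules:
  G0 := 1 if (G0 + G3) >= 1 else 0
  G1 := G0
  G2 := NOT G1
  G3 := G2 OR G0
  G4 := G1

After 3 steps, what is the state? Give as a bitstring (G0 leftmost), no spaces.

Step 1: G0=(0+1>=1)=1 G1=G0=0 G2=NOT G1=NOT 1=0 G3=G2|G0=0|0=0 G4=G1=1 -> 10001
Step 2: G0=(1+0>=1)=1 G1=G0=1 G2=NOT G1=NOT 0=1 G3=G2|G0=0|1=1 G4=G1=0 -> 11110
Step 3: G0=(1+1>=1)=1 G1=G0=1 G2=NOT G1=NOT 1=0 G3=G2|G0=1|1=1 G4=G1=1 -> 11011

11011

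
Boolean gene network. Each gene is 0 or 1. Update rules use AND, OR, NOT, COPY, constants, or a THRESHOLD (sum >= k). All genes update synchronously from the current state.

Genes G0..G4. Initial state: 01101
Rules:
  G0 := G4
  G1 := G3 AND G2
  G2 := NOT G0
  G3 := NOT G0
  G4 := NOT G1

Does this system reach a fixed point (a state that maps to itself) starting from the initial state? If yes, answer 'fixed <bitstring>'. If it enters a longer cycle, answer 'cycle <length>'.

Step 0: 01101
Step 1: G0=G4=1 G1=G3&G2=0&1=0 G2=NOT G0=NOT 0=1 G3=NOT G0=NOT 0=1 G4=NOT G1=NOT 1=0 -> 10110
Step 2: G0=G4=0 G1=G3&G2=1&1=1 G2=NOT G0=NOT 1=0 G3=NOT G0=NOT 1=0 G4=NOT G1=NOT 0=1 -> 01001
Step 3: G0=G4=1 G1=G3&G2=0&0=0 G2=NOT G0=NOT 0=1 G3=NOT G0=NOT 0=1 G4=NOT G1=NOT 1=0 -> 10110
Cycle of length 2 starting at step 1 -> no fixed point

Answer: cycle 2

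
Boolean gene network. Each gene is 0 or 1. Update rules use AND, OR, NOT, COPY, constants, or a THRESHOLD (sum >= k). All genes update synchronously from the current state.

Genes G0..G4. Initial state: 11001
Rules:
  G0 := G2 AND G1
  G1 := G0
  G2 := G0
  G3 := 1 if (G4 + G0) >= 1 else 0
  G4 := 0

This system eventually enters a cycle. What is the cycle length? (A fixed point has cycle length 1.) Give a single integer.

Step 0: 11001
Step 1: G0=G2&G1=0&1=0 G1=G0=1 G2=G0=1 G3=(1+1>=1)=1 G4=0(const) -> 01110
Step 2: G0=G2&G1=1&1=1 G1=G0=0 G2=G0=0 G3=(0+0>=1)=0 G4=0(const) -> 10000
Step 3: G0=G2&G1=0&0=0 G1=G0=1 G2=G0=1 G3=(0+1>=1)=1 G4=0(const) -> 01110
State from step 3 equals state from step 1 -> cycle length 2

Answer: 2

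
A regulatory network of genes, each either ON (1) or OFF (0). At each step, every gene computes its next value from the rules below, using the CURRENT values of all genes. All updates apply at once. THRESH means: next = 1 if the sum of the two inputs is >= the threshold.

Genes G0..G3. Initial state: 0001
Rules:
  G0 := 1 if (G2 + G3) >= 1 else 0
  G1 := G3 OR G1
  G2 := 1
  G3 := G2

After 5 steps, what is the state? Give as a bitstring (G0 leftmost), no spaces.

Step 1: G0=(0+1>=1)=1 G1=G3|G1=1|0=1 G2=1(const) G3=G2=0 -> 1110
Step 2: G0=(1+0>=1)=1 G1=G3|G1=0|1=1 G2=1(const) G3=G2=1 -> 1111
Step 3: G0=(1+1>=1)=1 G1=G3|G1=1|1=1 G2=1(const) G3=G2=1 -> 1111
Step 4: G0=(1+1>=1)=1 G1=G3|G1=1|1=1 G2=1(const) G3=G2=1 -> 1111
Step 5: G0=(1+1>=1)=1 G1=G3|G1=1|1=1 G2=1(const) G3=G2=1 -> 1111

1111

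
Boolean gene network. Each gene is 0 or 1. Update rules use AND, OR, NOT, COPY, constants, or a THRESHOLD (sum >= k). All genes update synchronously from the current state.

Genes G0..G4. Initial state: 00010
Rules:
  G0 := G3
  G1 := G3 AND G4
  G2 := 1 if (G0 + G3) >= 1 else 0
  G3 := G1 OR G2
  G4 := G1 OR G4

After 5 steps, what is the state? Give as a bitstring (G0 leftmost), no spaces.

Step 1: G0=G3=1 G1=G3&G4=1&0=0 G2=(0+1>=1)=1 G3=G1|G2=0|0=0 G4=G1|G4=0|0=0 -> 10100
Step 2: G0=G3=0 G1=G3&G4=0&0=0 G2=(1+0>=1)=1 G3=G1|G2=0|1=1 G4=G1|G4=0|0=0 -> 00110
Step 3: G0=G3=1 G1=G3&G4=1&0=0 G2=(0+1>=1)=1 G3=G1|G2=0|1=1 G4=G1|G4=0|0=0 -> 10110
Step 4: G0=G3=1 G1=G3&G4=1&0=0 G2=(1+1>=1)=1 G3=G1|G2=0|1=1 G4=G1|G4=0|0=0 -> 10110
Step 5: G0=G3=1 G1=G3&G4=1&0=0 G2=(1+1>=1)=1 G3=G1|G2=0|1=1 G4=G1|G4=0|0=0 -> 10110

10110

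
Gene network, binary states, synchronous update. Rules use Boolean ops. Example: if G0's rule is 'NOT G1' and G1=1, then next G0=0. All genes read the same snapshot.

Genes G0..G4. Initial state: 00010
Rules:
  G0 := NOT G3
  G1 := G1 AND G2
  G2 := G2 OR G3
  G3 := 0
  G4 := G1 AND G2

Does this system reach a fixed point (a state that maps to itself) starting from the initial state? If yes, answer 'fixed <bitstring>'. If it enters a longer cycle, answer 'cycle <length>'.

Answer: fixed 10100

Derivation:
Step 0: 00010
Step 1: G0=NOT G3=NOT 1=0 G1=G1&G2=0&0=0 G2=G2|G3=0|1=1 G3=0(const) G4=G1&G2=0&0=0 -> 00100
Step 2: G0=NOT G3=NOT 0=1 G1=G1&G2=0&1=0 G2=G2|G3=1|0=1 G3=0(const) G4=G1&G2=0&1=0 -> 10100
Step 3: G0=NOT G3=NOT 0=1 G1=G1&G2=0&1=0 G2=G2|G3=1|0=1 G3=0(const) G4=G1&G2=0&1=0 -> 10100
Fixed point reached at step 2: 10100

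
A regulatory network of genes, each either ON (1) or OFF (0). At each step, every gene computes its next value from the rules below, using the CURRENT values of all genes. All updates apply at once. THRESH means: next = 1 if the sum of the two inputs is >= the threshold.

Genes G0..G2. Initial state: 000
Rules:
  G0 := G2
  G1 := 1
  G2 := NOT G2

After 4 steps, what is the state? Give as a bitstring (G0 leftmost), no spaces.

Step 1: G0=G2=0 G1=1(const) G2=NOT G2=NOT 0=1 -> 011
Step 2: G0=G2=1 G1=1(const) G2=NOT G2=NOT 1=0 -> 110
Step 3: G0=G2=0 G1=1(const) G2=NOT G2=NOT 0=1 -> 011
Step 4: G0=G2=1 G1=1(const) G2=NOT G2=NOT 1=0 -> 110

110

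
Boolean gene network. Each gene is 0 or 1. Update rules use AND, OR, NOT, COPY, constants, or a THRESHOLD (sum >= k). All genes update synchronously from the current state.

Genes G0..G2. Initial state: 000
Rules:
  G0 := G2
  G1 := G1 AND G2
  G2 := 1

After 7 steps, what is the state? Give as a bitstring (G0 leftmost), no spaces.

Step 1: G0=G2=0 G1=G1&G2=0&0=0 G2=1(const) -> 001
Step 2: G0=G2=1 G1=G1&G2=0&1=0 G2=1(const) -> 101
Step 3: G0=G2=1 G1=G1&G2=0&1=0 G2=1(const) -> 101
Step 4: G0=G2=1 G1=G1&G2=0&1=0 G2=1(const) -> 101
Step 5: G0=G2=1 G1=G1&G2=0&1=0 G2=1(const) -> 101
Step 6: G0=G2=1 G1=G1&G2=0&1=0 G2=1(const) -> 101
Step 7: G0=G2=1 G1=G1&G2=0&1=0 G2=1(const) -> 101

101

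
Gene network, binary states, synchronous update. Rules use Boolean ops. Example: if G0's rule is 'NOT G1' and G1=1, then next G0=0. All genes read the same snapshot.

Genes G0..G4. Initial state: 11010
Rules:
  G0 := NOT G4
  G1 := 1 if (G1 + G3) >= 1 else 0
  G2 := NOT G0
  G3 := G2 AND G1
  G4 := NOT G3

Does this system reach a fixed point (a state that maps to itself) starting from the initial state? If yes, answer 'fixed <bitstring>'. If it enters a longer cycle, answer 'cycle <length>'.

Step 0: 11010
Step 1: G0=NOT G4=NOT 0=1 G1=(1+1>=1)=1 G2=NOT G0=NOT 1=0 G3=G2&G1=0&1=0 G4=NOT G3=NOT 1=0 -> 11000
Step 2: G0=NOT G4=NOT 0=1 G1=(1+0>=1)=1 G2=NOT G0=NOT 1=0 G3=G2&G1=0&1=0 G4=NOT G3=NOT 0=1 -> 11001
Step 3: G0=NOT G4=NOT 1=0 G1=(1+0>=1)=1 G2=NOT G0=NOT 1=0 G3=G2&G1=0&1=0 G4=NOT G3=NOT 0=1 -> 01001
Step 4: G0=NOT G4=NOT 1=0 G1=(1+0>=1)=1 G2=NOT G0=NOT 0=1 G3=G2&G1=0&1=0 G4=NOT G3=NOT 0=1 -> 01101
Step 5: G0=NOT G4=NOT 1=0 G1=(1+0>=1)=1 G2=NOT G0=NOT 0=1 G3=G2&G1=1&1=1 G4=NOT G3=NOT 0=1 -> 01111
Step 6: G0=NOT G4=NOT 1=0 G1=(1+1>=1)=1 G2=NOT G0=NOT 0=1 G3=G2&G1=1&1=1 G4=NOT G3=NOT 1=0 -> 01110
Step 7: G0=NOT G4=NOT 0=1 G1=(1+1>=1)=1 G2=NOT G0=NOT 0=1 G3=G2&G1=1&1=1 G4=NOT G3=NOT 1=0 -> 11110
Step 8: G0=NOT G4=NOT 0=1 G1=(1+1>=1)=1 G2=NOT G0=NOT 1=0 G3=G2&G1=1&1=1 G4=NOT G3=NOT 1=0 -> 11010
Cycle of length 8 starting at step 0 -> no fixed point

Answer: cycle 8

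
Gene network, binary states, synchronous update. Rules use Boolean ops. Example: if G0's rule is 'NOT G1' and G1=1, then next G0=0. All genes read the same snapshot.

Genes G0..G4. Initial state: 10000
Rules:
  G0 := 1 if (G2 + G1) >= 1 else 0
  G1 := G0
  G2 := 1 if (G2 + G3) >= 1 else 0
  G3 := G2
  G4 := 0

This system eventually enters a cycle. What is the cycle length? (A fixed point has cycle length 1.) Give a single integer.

Answer: 2

Derivation:
Step 0: 10000
Step 1: G0=(0+0>=1)=0 G1=G0=1 G2=(0+0>=1)=0 G3=G2=0 G4=0(const) -> 01000
Step 2: G0=(0+1>=1)=1 G1=G0=0 G2=(0+0>=1)=0 G3=G2=0 G4=0(const) -> 10000
State from step 2 equals state from step 0 -> cycle length 2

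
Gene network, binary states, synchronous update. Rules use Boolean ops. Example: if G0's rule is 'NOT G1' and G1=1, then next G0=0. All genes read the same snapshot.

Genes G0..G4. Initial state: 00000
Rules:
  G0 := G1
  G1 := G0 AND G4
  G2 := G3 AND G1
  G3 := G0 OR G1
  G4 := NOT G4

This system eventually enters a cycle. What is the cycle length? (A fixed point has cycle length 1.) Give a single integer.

Answer: 2

Derivation:
Step 0: 00000
Step 1: G0=G1=0 G1=G0&G4=0&0=0 G2=G3&G1=0&0=0 G3=G0|G1=0|0=0 G4=NOT G4=NOT 0=1 -> 00001
Step 2: G0=G1=0 G1=G0&G4=0&1=0 G2=G3&G1=0&0=0 G3=G0|G1=0|0=0 G4=NOT G4=NOT 1=0 -> 00000
State from step 2 equals state from step 0 -> cycle length 2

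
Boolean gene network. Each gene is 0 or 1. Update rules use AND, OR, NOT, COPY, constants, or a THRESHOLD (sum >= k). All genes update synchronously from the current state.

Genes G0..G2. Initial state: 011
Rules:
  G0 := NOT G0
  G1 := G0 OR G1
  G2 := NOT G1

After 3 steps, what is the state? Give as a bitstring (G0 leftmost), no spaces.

Step 1: G0=NOT G0=NOT 0=1 G1=G0|G1=0|1=1 G2=NOT G1=NOT 1=0 -> 110
Step 2: G0=NOT G0=NOT 1=0 G1=G0|G1=1|1=1 G2=NOT G1=NOT 1=0 -> 010
Step 3: G0=NOT G0=NOT 0=1 G1=G0|G1=0|1=1 G2=NOT G1=NOT 1=0 -> 110

110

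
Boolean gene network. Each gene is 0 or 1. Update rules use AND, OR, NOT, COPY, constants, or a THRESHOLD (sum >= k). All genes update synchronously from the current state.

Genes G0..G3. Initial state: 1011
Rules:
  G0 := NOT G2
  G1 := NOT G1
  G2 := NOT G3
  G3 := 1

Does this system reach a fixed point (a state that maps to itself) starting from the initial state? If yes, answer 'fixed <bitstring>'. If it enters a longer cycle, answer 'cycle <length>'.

Step 0: 1011
Step 1: G0=NOT G2=NOT 1=0 G1=NOT G1=NOT 0=1 G2=NOT G3=NOT 1=0 G3=1(const) -> 0101
Step 2: G0=NOT G2=NOT 0=1 G1=NOT G1=NOT 1=0 G2=NOT G3=NOT 1=0 G3=1(const) -> 1001
Step 3: G0=NOT G2=NOT 0=1 G1=NOT G1=NOT 0=1 G2=NOT G3=NOT 1=0 G3=1(const) -> 1101
Step 4: G0=NOT G2=NOT 0=1 G1=NOT G1=NOT 1=0 G2=NOT G3=NOT 1=0 G3=1(const) -> 1001
Cycle of length 2 starting at step 2 -> no fixed point

Answer: cycle 2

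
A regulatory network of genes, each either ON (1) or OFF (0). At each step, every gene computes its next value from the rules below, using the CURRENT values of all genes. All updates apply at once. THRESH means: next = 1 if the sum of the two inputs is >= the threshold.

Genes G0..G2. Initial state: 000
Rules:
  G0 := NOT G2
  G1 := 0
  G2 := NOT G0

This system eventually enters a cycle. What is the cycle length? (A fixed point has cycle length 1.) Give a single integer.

Step 0: 000
Step 1: G0=NOT G2=NOT 0=1 G1=0(const) G2=NOT G0=NOT 0=1 -> 101
Step 2: G0=NOT G2=NOT 1=0 G1=0(const) G2=NOT G0=NOT 1=0 -> 000
State from step 2 equals state from step 0 -> cycle length 2

Answer: 2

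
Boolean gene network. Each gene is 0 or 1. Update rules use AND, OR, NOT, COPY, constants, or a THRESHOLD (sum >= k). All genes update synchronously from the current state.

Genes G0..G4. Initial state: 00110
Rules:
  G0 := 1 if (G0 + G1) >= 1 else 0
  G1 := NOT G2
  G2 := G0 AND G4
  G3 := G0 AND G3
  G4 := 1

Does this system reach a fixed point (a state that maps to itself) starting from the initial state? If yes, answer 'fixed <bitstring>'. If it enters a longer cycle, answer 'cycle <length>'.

Answer: fixed 10101

Derivation:
Step 0: 00110
Step 1: G0=(0+0>=1)=0 G1=NOT G2=NOT 1=0 G2=G0&G4=0&0=0 G3=G0&G3=0&1=0 G4=1(const) -> 00001
Step 2: G0=(0+0>=1)=0 G1=NOT G2=NOT 0=1 G2=G0&G4=0&1=0 G3=G0&G3=0&0=0 G4=1(const) -> 01001
Step 3: G0=(0+1>=1)=1 G1=NOT G2=NOT 0=1 G2=G0&G4=0&1=0 G3=G0&G3=0&0=0 G4=1(const) -> 11001
Step 4: G0=(1+1>=1)=1 G1=NOT G2=NOT 0=1 G2=G0&G4=1&1=1 G3=G0&G3=1&0=0 G4=1(const) -> 11101
Step 5: G0=(1+1>=1)=1 G1=NOT G2=NOT 1=0 G2=G0&G4=1&1=1 G3=G0&G3=1&0=0 G4=1(const) -> 10101
Step 6: G0=(1+0>=1)=1 G1=NOT G2=NOT 1=0 G2=G0&G4=1&1=1 G3=G0&G3=1&0=0 G4=1(const) -> 10101
Fixed point reached at step 5: 10101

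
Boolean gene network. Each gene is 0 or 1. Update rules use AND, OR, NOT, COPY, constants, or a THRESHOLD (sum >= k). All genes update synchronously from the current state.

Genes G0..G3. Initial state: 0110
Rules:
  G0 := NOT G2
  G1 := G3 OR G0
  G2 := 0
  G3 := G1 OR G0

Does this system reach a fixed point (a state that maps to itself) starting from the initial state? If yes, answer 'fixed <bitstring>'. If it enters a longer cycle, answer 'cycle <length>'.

Step 0: 0110
Step 1: G0=NOT G2=NOT 1=0 G1=G3|G0=0|0=0 G2=0(const) G3=G1|G0=1|0=1 -> 0001
Step 2: G0=NOT G2=NOT 0=1 G1=G3|G0=1|0=1 G2=0(const) G3=G1|G0=0|0=0 -> 1100
Step 3: G0=NOT G2=NOT 0=1 G1=G3|G0=0|1=1 G2=0(const) G3=G1|G0=1|1=1 -> 1101
Step 4: G0=NOT G2=NOT 0=1 G1=G3|G0=1|1=1 G2=0(const) G3=G1|G0=1|1=1 -> 1101
Fixed point reached at step 3: 1101

Answer: fixed 1101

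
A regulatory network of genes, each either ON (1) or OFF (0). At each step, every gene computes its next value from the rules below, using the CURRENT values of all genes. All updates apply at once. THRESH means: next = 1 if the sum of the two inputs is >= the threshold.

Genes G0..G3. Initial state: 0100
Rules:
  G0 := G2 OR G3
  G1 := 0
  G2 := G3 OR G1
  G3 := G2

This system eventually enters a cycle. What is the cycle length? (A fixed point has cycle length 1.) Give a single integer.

Step 0: 0100
Step 1: G0=G2|G3=0|0=0 G1=0(const) G2=G3|G1=0|1=1 G3=G2=0 -> 0010
Step 2: G0=G2|G3=1|0=1 G1=0(const) G2=G3|G1=0|0=0 G3=G2=1 -> 1001
Step 3: G0=G2|G3=0|1=1 G1=0(const) G2=G3|G1=1|0=1 G3=G2=0 -> 1010
Step 4: G0=G2|G3=1|0=1 G1=0(const) G2=G3|G1=0|0=0 G3=G2=1 -> 1001
State from step 4 equals state from step 2 -> cycle length 2

Answer: 2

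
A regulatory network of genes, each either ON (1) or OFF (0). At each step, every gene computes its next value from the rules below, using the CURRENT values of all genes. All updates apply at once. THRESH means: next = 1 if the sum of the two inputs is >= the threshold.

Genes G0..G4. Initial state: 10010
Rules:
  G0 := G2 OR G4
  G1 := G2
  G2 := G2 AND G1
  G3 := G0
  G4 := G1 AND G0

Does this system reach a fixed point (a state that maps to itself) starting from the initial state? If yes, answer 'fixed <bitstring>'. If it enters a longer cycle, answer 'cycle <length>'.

Step 0: 10010
Step 1: G0=G2|G4=0|0=0 G1=G2=0 G2=G2&G1=0&0=0 G3=G0=1 G4=G1&G0=0&1=0 -> 00010
Step 2: G0=G2|G4=0|0=0 G1=G2=0 G2=G2&G1=0&0=0 G3=G0=0 G4=G1&G0=0&0=0 -> 00000
Step 3: G0=G2|G4=0|0=0 G1=G2=0 G2=G2&G1=0&0=0 G3=G0=0 G4=G1&G0=0&0=0 -> 00000
Fixed point reached at step 2: 00000

Answer: fixed 00000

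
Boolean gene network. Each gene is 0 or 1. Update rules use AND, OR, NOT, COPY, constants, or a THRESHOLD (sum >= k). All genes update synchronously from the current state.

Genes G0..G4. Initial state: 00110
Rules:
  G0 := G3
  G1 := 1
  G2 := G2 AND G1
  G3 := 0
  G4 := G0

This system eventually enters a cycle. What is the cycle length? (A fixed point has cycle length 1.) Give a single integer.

Step 0: 00110
Step 1: G0=G3=1 G1=1(const) G2=G2&G1=1&0=0 G3=0(const) G4=G0=0 -> 11000
Step 2: G0=G3=0 G1=1(const) G2=G2&G1=0&1=0 G3=0(const) G4=G0=1 -> 01001
Step 3: G0=G3=0 G1=1(const) G2=G2&G1=0&1=0 G3=0(const) G4=G0=0 -> 01000
Step 4: G0=G3=0 G1=1(const) G2=G2&G1=0&1=0 G3=0(const) G4=G0=0 -> 01000
State from step 4 equals state from step 3 -> cycle length 1

Answer: 1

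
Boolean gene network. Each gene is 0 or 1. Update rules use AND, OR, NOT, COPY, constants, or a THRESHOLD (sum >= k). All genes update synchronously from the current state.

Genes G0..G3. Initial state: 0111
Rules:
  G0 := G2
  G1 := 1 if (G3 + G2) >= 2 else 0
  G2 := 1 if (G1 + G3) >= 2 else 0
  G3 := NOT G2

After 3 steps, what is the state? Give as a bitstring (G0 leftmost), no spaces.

Step 1: G0=G2=1 G1=(1+1>=2)=1 G2=(1+1>=2)=1 G3=NOT G2=NOT 1=0 -> 1110
Step 2: G0=G2=1 G1=(0+1>=2)=0 G2=(1+0>=2)=0 G3=NOT G2=NOT 1=0 -> 1000
Step 3: G0=G2=0 G1=(0+0>=2)=0 G2=(0+0>=2)=0 G3=NOT G2=NOT 0=1 -> 0001

0001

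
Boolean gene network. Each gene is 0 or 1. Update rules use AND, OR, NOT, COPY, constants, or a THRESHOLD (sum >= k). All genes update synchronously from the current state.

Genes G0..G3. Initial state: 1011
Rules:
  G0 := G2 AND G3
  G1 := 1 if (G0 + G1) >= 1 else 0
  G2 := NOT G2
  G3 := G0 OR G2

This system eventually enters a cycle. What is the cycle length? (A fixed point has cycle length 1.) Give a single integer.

Step 0: 1011
Step 1: G0=G2&G3=1&1=1 G1=(1+0>=1)=1 G2=NOT G2=NOT 1=0 G3=G0|G2=1|1=1 -> 1101
Step 2: G0=G2&G3=0&1=0 G1=(1+1>=1)=1 G2=NOT G2=NOT 0=1 G3=G0|G2=1|0=1 -> 0111
Step 3: G0=G2&G3=1&1=1 G1=(0+1>=1)=1 G2=NOT G2=NOT 1=0 G3=G0|G2=0|1=1 -> 1101
State from step 3 equals state from step 1 -> cycle length 2

Answer: 2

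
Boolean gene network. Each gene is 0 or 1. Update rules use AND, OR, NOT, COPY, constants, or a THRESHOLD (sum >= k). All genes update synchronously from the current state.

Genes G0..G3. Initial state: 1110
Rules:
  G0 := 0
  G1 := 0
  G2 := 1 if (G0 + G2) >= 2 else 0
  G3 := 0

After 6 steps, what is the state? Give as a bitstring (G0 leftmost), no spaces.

Step 1: G0=0(const) G1=0(const) G2=(1+1>=2)=1 G3=0(const) -> 0010
Step 2: G0=0(const) G1=0(const) G2=(0+1>=2)=0 G3=0(const) -> 0000
Step 3: G0=0(const) G1=0(const) G2=(0+0>=2)=0 G3=0(const) -> 0000
Step 4: G0=0(const) G1=0(const) G2=(0+0>=2)=0 G3=0(const) -> 0000
Step 5: G0=0(const) G1=0(const) G2=(0+0>=2)=0 G3=0(const) -> 0000
Step 6: G0=0(const) G1=0(const) G2=(0+0>=2)=0 G3=0(const) -> 0000

0000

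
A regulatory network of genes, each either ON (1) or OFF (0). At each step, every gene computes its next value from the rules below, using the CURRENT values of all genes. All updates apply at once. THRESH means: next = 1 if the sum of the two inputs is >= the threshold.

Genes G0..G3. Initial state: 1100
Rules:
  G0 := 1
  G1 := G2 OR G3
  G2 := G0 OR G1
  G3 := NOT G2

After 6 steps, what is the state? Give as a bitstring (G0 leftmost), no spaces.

Step 1: G0=1(const) G1=G2|G3=0|0=0 G2=G0|G1=1|1=1 G3=NOT G2=NOT 0=1 -> 1011
Step 2: G0=1(const) G1=G2|G3=1|1=1 G2=G0|G1=1|0=1 G3=NOT G2=NOT 1=0 -> 1110
Step 3: G0=1(const) G1=G2|G3=1|0=1 G2=G0|G1=1|1=1 G3=NOT G2=NOT 1=0 -> 1110
Step 4: G0=1(const) G1=G2|G3=1|0=1 G2=G0|G1=1|1=1 G3=NOT G2=NOT 1=0 -> 1110
Step 5: G0=1(const) G1=G2|G3=1|0=1 G2=G0|G1=1|1=1 G3=NOT G2=NOT 1=0 -> 1110
Step 6: G0=1(const) G1=G2|G3=1|0=1 G2=G0|G1=1|1=1 G3=NOT G2=NOT 1=0 -> 1110

1110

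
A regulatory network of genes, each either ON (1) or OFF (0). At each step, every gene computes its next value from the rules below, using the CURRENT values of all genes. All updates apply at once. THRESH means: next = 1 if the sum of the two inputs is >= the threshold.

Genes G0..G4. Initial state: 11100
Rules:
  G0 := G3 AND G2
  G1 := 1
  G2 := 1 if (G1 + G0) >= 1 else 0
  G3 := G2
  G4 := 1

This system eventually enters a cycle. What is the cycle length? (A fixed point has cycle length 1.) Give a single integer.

Answer: 1

Derivation:
Step 0: 11100
Step 1: G0=G3&G2=0&1=0 G1=1(const) G2=(1+1>=1)=1 G3=G2=1 G4=1(const) -> 01111
Step 2: G0=G3&G2=1&1=1 G1=1(const) G2=(1+0>=1)=1 G3=G2=1 G4=1(const) -> 11111
Step 3: G0=G3&G2=1&1=1 G1=1(const) G2=(1+1>=1)=1 G3=G2=1 G4=1(const) -> 11111
State from step 3 equals state from step 2 -> cycle length 1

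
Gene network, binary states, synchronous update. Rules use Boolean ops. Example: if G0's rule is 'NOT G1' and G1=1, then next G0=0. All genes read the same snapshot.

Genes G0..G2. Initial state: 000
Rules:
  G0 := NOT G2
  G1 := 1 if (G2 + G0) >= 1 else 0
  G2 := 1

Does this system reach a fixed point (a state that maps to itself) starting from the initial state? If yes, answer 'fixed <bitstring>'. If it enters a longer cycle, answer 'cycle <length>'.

Answer: fixed 011

Derivation:
Step 0: 000
Step 1: G0=NOT G2=NOT 0=1 G1=(0+0>=1)=0 G2=1(const) -> 101
Step 2: G0=NOT G2=NOT 1=0 G1=(1+1>=1)=1 G2=1(const) -> 011
Step 3: G0=NOT G2=NOT 1=0 G1=(1+0>=1)=1 G2=1(const) -> 011
Fixed point reached at step 2: 011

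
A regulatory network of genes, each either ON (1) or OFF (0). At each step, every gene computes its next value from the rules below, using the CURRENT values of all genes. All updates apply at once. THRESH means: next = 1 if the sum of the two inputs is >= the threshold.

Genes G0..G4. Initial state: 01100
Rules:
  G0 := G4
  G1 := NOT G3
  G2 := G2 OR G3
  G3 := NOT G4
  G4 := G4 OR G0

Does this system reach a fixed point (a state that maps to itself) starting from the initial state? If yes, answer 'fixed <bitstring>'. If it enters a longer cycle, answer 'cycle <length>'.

Step 0: 01100
Step 1: G0=G4=0 G1=NOT G3=NOT 0=1 G2=G2|G3=1|0=1 G3=NOT G4=NOT 0=1 G4=G4|G0=0|0=0 -> 01110
Step 2: G0=G4=0 G1=NOT G3=NOT 1=0 G2=G2|G3=1|1=1 G3=NOT G4=NOT 0=1 G4=G4|G0=0|0=0 -> 00110
Step 3: G0=G4=0 G1=NOT G3=NOT 1=0 G2=G2|G3=1|1=1 G3=NOT G4=NOT 0=1 G4=G4|G0=0|0=0 -> 00110
Fixed point reached at step 2: 00110

Answer: fixed 00110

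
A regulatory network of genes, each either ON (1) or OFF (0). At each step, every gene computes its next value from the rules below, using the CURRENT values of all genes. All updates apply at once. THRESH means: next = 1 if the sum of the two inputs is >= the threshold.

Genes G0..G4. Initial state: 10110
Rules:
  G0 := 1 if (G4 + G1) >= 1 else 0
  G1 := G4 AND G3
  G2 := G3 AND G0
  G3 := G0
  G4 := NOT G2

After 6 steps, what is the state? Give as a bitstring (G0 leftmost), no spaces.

Step 1: G0=(0+0>=1)=0 G1=G4&G3=0&1=0 G2=G3&G0=1&1=1 G3=G0=1 G4=NOT G2=NOT 1=0 -> 00110
Step 2: G0=(0+0>=1)=0 G1=G4&G3=0&1=0 G2=G3&G0=1&0=0 G3=G0=0 G4=NOT G2=NOT 1=0 -> 00000
Step 3: G0=(0+0>=1)=0 G1=G4&G3=0&0=0 G2=G3&G0=0&0=0 G3=G0=0 G4=NOT G2=NOT 0=1 -> 00001
Step 4: G0=(1+0>=1)=1 G1=G4&G3=1&0=0 G2=G3&G0=0&0=0 G3=G0=0 G4=NOT G2=NOT 0=1 -> 10001
Step 5: G0=(1+0>=1)=1 G1=G4&G3=1&0=0 G2=G3&G0=0&1=0 G3=G0=1 G4=NOT G2=NOT 0=1 -> 10011
Step 6: G0=(1+0>=1)=1 G1=G4&G3=1&1=1 G2=G3&G0=1&1=1 G3=G0=1 G4=NOT G2=NOT 0=1 -> 11111

11111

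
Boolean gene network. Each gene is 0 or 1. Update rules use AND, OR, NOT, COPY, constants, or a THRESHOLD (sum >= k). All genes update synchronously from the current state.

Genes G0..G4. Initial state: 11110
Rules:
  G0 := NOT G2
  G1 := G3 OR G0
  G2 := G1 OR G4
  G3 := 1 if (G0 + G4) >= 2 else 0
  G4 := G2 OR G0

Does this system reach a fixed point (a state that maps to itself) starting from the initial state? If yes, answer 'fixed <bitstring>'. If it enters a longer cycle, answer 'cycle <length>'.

Answer: fixed 00101

Derivation:
Step 0: 11110
Step 1: G0=NOT G2=NOT 1=0 G1=G3|G0=1|1=1 G2=G1|G4=1|0=1 G3=(1+0>=2)=0 G4=G2|G0=1|1=1 -> 01101
Step 2: G0=NOT G2=NOT 1=0 G1=G3|G0=0|0=0 G2=G1|G4=1|1=1 G3=(0+1>=2)=0 G4=G2|G0=1|0=1 -> 00101
Step 3: G0=NOT G2=NOT 1=0 G1=G3|G0=0|0=0 G2=G1|G4=0|1=1 G3=(0+1>=2)=0 G4=G2|G0=1|0=1 -> 00101
Fixed point reached at step 2: 00101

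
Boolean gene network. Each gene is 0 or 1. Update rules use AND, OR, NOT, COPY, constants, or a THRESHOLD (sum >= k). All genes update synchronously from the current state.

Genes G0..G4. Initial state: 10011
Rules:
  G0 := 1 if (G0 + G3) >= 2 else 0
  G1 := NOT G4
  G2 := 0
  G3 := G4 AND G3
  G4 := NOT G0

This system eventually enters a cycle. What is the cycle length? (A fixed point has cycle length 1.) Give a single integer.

Answer: 1

Derivation:
Step 0: 10011
Step 1: G0=(1+1>=2)=1 G1=NOT G4=NOT 1=0 G2=0(const) G3=G4&G3=1&1=1 G4=NOT G0=NOT 1=0 -> 10010
Step 2: G0=(1+1>=2)=1 G1=NOT G4=NOT 0=1 G2=0(const) G3=G4&G3=0&1=0 G4=NOT G0=NOT 1=0 -> 11000
Step 3: G0=(1+0>=2)=0 G1=NOT G4=NOT 0=1 G2=0(const) G3=G4&G3=0&0=0 G4=NOT G0=NOT 1=0 -> 01000
Step 4: G0=(0+0>=2)=0 G1=NOT G4=NOT 0=1 G2=0(const) G3=G4&G3=0&0=0 G4=NOT G0=NOT 0=1 -> 01001
Step 5: G0=(0+0>=2)=0 G1=NOT G4=NOT 1=0 G2=0(const) G3=G4&G3=1&0=0 G4=NOT G0=NOT 0=1 -> 00001
Step 6: G0=(0+0>=2)=0 G1=NOT G4=NOT 1=0 G2=0(const) G3=G4&G3=1&0=0 G4=NOT G0=NOT 0=1 -> 00001
State from step 6 equals state from step 5 -> cycle length 1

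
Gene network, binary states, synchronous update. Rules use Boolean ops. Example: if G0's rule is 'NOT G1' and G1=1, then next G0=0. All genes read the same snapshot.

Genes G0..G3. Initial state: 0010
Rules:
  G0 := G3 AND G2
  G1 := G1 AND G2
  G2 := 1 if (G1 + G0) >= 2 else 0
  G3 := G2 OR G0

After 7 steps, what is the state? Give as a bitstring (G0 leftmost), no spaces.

Step 1: G0=G3&G2=0&1=0 G1=G1&G2=0&1=0 G2=(0+0>=2)=0 G3=G2|G0=1|0=1 -> 0001
Step 2: G0=G3&G2=1&0=0 G1=G1&G2=0&0=0 G2=(0+0>=2)=0 G3=G2|G0=0|0=0 -> 0000
Step 3: G0=G3&G2=0&0=0 G1=G1&G2=0&0=0 G2=(0+0>=2)=0 G3=G2|G0=0|0=0 -> 0000
Step 4: G0=G3&G2=0&0=0 G1=G1&G2=0&0=0 G2=(0+0>=2)=0 G3=G2|G0=0|0=0 -> 0000
Step 5: G0=G3&G2=0&0=0 G1=G1&G2=0&0=0 G2=(0+0>=2)=0 G3=G2|G0=0|0=0 -> 0000
Step 6: G0=G3&G2=0&0=0 G1=G1&G2=0&0=0 G2=(0+0>=2)=0 G3=G2|G0=0|0=0 -> 0000
Step 7: G0=G3&G2=0&0=0 G1=G1&G2=0&0=0 G2=(0+0>=2)=0 G3=G2|G0=0|0=0 -> 0000

0000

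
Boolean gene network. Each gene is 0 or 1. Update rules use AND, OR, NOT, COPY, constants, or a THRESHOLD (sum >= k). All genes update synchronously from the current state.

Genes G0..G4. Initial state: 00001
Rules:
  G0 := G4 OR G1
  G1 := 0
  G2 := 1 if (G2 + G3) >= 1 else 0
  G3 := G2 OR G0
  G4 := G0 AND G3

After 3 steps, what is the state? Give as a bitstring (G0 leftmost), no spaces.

Step 1: G0=G4|G1=1|0=1 G1=0(const) G2=(0+0>=1)=0 G3=G2|G0=0|0=0 G4=G0&G3=0&0=0 -> 10000
Step 2: G0=G4|G1=0|0=0 G1=0(const) G2=(0+0>=1)=0 G3=G2|G0=0|1=1 G4=G0&G3=1&0=0 -> 00010
Step 3: G0=G4|G1=0|0=0 G1=0(const) G2=(0+1>=1)=1 G3=G2|G0=0|0=0 G4=G0&G3=0&1=0 -> 00100

00100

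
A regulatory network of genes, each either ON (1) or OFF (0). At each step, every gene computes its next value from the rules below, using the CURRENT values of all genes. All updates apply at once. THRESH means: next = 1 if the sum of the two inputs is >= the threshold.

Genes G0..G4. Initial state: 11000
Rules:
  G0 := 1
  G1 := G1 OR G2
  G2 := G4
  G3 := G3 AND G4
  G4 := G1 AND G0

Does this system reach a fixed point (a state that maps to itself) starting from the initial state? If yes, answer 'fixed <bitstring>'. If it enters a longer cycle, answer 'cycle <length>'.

Answer: fixed 11101

Derivation:
Step 0: 11000
Step 1: G0=1(const) G1=G1|G2=1|0=1 G2=G4=0 G3=G3&G4=0&0=0 G4=G1&G0=1&1=1 -> 11001
Step 2: G0=1(const) G1=G1|G2=1|0=1 G2=G4=1 G3=G3&G4=0&1=0 G4=G1&G0=1&1=1 -> 11101
Step 3: G0=1(const) G1=G1|G2=1|1=1 G2=G4=1 G3=G3&G4=0&1=0 G4=G1&G0=1&1=1 -> 11101
Fixed point reached at step 2: 11101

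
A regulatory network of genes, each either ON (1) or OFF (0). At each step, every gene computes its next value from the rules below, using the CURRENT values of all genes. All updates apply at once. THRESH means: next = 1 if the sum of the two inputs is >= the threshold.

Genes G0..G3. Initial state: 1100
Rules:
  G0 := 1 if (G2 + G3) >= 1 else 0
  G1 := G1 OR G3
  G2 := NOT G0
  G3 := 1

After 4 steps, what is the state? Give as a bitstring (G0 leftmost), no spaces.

Step 1: G0=(0+0>=1)=0 G1=G1|G3=1|0=1 G2=NOT G0=NOT 1=0 G3=1(const) -> 0101
Step 2: G0=(0+1>=1)=1 G1=G1|G3=1|1=1 G2=NOT G0=NOT 0=1 G3=1(const) -> 1111
Step 3: G0=(1+1>=1)=1 G1=G1|G3=1|1=1 G2=NOT G0=NOT 1=0 G3=1(const) -> 1101
Step 4: G0=(0+1>=1)=1 G1=G1|G3=1|1=1 G2=NOT G0=NOT 1=0 G3=1(const) -> 1101

1101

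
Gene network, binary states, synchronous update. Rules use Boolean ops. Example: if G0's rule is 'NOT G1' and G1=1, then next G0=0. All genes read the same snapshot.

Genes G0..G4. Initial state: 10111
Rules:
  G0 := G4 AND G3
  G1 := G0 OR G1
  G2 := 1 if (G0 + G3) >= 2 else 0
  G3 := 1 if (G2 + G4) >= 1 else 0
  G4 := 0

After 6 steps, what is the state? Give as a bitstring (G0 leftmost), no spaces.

Step 1: G0=G4&G3=1&1=1 G1=G0|G1=1|0=1 G2=(1+1>=2)=1 G3=(1+1>=1)=1 G4=0(const) -> 11110
Step 2: G0=G4&G3=0&1=0 G1=G0|G1=1|1=1 G2=(1+1>=2)=1 G3=(1+0>=1)=1 G4=0(const) -> 01110
Step 3: G0=G4&G3=0&1=0 G1=G0|G1=0|1=1 G2=(0+1>=2)=0 G3=(1+0>=1)=1 G4=0(const) -> 01010
Step 4: G0=G4&G3=0&1=0 G1=G0|G1=0|1=1 G2=(0+1>=2)=0 G3=(0+0>=1)=0 G4=0(const) -> 01000
Step 5: G0=G4&G3=0&0=0 G1=G0|G1=0|1=1 G2=(0+0>=2)=0 G3=(0+0>=1)=0 G4=0(const) -> 01000
Step 6: G0=G4&G3=0&0=0 G1=G0|G1=0|1=1 G2=(0+0>=2)=0 G3=(0+0>=1)=0 G4=0(const) -> 01000

01000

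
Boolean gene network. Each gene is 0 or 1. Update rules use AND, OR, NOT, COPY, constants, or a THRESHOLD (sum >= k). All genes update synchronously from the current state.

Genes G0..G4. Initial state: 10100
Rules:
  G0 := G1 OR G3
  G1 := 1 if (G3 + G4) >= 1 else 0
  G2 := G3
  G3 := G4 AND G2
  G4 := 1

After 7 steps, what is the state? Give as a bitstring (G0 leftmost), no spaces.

Step 1: G0=G1|G3=0|0=0 G1=(0+0>=1)=0 G2=G3=0 G3=G4&G2=0&1=0 G4=1(const) -> 00001
Step 2: G0=G1|G3=0|0=0 G1=(0+1>=1)=1 G2=G3=0 G3=G4&G2=1&0=0 G4=1(const) -> 01001
Step 3: G0=G1|G3=1|0=1 G1=(0+1>=1)=1 G2=G3=0 G3=G4&G2=1&0=0 G4=1(const) -> 11001
Step 4: G0=G1|G3=1|0=1 G1=(0+1>=1)=1 G2=G3=0 G3=G4&G2=1&0=0 G4=1(const) -> 11001
Step 5: G0=G1|G3=1|0=1 G1=(0+1>=1)=1 G2=G3=0 G3=G4&G2=1&0=0 G4=1(const) -> 11001
Step 6: G0=G1|G3=1|0=1 G1=(0+1>=1)=1 G2=G3=0 G3=G4&G2=1&0=0 G4=1(const) -> 11001
Step 7: G0=G1|G3=1|0=1 G1=(0+1>=1)=1 G2=G3=0 G3=G4&G2=1&0=0 G4=1(const) -> 11001

11001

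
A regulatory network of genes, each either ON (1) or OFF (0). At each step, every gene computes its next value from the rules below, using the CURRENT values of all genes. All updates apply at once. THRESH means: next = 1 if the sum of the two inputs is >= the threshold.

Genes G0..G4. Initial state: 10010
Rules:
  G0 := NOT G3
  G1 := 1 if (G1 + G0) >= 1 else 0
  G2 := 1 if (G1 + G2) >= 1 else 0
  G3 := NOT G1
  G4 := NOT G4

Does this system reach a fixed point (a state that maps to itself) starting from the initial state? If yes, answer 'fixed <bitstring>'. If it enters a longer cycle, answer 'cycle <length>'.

Step 0: 10010
Step 1: G0=NOT G3=NOT 1=0 G1=(0+1>=1)=1 G2=(0+0>=1)=0 G3=NOT G1=NOT 0=1 G4=NOT G4=NOT 0=1 -> 01011
Step 2: G0=NOT G3=NOT 1=0 G1=(1+0>=1)=1 G2=(1+0>=1)=1 G3=NOT G1=NOT 1=0 G4=NOT G4=NOT 1=0 -> 01100
Step 3: G0=NOT G3=NOT 0=1 G1=(1+0>=1)=1 G2=(1+1>=1)=1 G3=NOT G1=NOT 1=0 G4=NOT G4=NOT 0=1 -> 11101
Step 4: G0=NOT G3=NOT 0=1 G1=(1+1>=1)=1 G2=(1+1>=1)=1 G3=NOT G1=NOT 1=0 G4=NOT G4=NOT 1=0 -> 11100
Step 5: G0=NOT G3=NOT 0=1 G1=(1+1>=1)=1 G2=(1+1>=1)=1 G3=NOT G1=NOT 1=0 G4=NOT G4=NOT 0=1 -> 11101
Cycle of length 2 starting at step 3 -> no fixed point

Answer: cycle 2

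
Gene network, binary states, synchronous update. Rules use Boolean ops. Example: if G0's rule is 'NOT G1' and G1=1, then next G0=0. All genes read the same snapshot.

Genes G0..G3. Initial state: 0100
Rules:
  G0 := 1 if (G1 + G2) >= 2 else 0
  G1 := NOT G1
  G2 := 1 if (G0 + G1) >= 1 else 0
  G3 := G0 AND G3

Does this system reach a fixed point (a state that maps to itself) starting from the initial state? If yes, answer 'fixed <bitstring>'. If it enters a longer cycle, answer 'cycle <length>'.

Answer: cycle 2

Derivation:
Step 0: 0100
Step 1: G0=(1+0>=2)=0 G1=NOT G1=NOT 1=0 G2=(0+1>=1)=1 G3=G0&G3=0&0=0 -> 0010
Step 2: G0=(0+1>=2)=0 G1=NOT G1=NOT 0=1 G2=(0+0>=1)=0 G3=G0&G3=0&0=0 -> 0100
Cycle of length 2 starting at step 0 -> no fixed point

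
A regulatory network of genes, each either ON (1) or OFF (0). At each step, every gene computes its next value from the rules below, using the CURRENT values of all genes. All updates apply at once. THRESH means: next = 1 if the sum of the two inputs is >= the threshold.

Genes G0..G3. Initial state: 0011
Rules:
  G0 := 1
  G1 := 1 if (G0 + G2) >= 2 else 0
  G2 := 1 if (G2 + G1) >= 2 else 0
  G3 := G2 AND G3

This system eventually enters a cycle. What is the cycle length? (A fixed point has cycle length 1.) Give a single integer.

Answer: 1

Derivation:
Step 0: 0011
Step 1: G0=1(const) G1=(0+1>=2)=0 G2=(1+0>=2)=0 G3=G2&G3=1&1=1 -> 1001
Step 2: G0=1(const) G1=(1+0>=2)=0 G2=(0+0>=2)=0 G3=G2&G3=0&1=0 -> 1000
Step 3: G0=1(const) G1=(1+0>=2)=0 G2=(0+0>=2)=0 G3=G2&G3=0&0=0 -> 1000
State from step 3 equals state from step 2 -> cycle length 1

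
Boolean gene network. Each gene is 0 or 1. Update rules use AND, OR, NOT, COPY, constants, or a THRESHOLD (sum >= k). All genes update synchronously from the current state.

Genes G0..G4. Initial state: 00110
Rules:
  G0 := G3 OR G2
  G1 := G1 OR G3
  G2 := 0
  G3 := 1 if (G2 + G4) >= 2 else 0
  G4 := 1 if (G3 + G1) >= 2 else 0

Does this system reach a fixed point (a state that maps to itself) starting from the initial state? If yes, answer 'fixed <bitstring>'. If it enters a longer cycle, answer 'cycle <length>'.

Answer: fixed 01000

Derivation:
Step 0: 00110
Step 1: G0=G3|G2=1|1=1 G1=G1|G3=0|1=1 G2=0(const) G3=(1+0>=2)=0 G4=(1+0>=2)=0 -> 11000
Step 2: G0=G3|G2=0|0=0 G1=G1|G3=1|0=1 G2=0(const) G3=(0+0>=2)=0 G4=(0+1>=2)=0 -> 01000
Step 3: G0=G3|G2=0|0=0 G1=G1|G3=1|0=1 G2=0(const) G3=(0+0>=2)=0 G4=(0+1>=2)=0 -> 01000
Fixed point reached at step 2: 01000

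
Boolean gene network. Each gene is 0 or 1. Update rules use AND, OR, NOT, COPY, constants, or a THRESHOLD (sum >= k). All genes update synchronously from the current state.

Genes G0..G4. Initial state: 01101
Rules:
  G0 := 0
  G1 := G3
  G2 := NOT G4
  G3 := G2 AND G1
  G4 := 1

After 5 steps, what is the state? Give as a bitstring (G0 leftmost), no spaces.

Step 1: G0=0(const) G1=G3=0 G2=NOT G4=NOT 1=0 G3=G2&G1=1&1=1 G4=1(const) -> 00011
Step 2: G0=0(const) G1=G3=1 G2=NOT G4=NOT 1=0 G3=G2&G1=0&0=0 G4=1(const) -> 01001
Step 3: G0=0(const) G1=G3=0 G2=NOT G4=NOT 1=0 G3=G2&G1=0&1=0 G4=1(const) -> 00001
Step 4: G0=0(const) G1=G3=0 G2=NOT G4=NOT 1=0 G3=G2&G1=0&0=0 G4=1(const) -> 00001
Step 5: G0=0(const) G1=G3=0 G2=NOT G4=NOT 1=0 G3=G2&G1=0&0=0 G4=1(const) -> 00001

00001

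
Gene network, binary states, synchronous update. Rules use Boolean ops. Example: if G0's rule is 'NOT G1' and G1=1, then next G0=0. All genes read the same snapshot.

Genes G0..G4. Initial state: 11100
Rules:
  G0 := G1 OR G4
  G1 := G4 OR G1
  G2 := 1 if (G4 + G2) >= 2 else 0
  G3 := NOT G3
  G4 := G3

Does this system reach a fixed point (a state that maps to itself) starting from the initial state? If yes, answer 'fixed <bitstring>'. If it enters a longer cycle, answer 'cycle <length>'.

Step 0: 11100
Step 1: G0=G1|G4=1|0=1 G1=G4|G1=0|1=1 G2=(0+1>=2)=0 G3=NOT G3=NOT 0=1 G4=G3=0 -> 11010
Step 2: G0=G1|G4=1|0=1 G1=G4|G1=0|1=1 G2=(0+0>=2)=0 G3=NOT G3=NOT 1=0 G4=G3=1 -> 11001
Step 3: G0=G1|G4=1|1=1 G1=G4|G1=1|1=1 G2=(1+0>=2)=0 G3=NOT G3=NOT 0=1 G4=G3=0 -> 11010
Cycle of length 2 starting at step 1 -> no fixed point

Answer: cycle 2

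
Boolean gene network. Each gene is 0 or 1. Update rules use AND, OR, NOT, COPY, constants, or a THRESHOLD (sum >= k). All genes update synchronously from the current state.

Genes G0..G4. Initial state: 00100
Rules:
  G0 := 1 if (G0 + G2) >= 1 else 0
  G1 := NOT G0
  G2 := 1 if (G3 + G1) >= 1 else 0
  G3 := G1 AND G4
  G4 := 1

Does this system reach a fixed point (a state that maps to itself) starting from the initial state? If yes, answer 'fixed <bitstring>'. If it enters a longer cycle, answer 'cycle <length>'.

Answer: fixed 10001

Derivation:
Step 0: 00100
Step 1: G0=(0+1>=1)=1 G1=NOT G0=NOT 0=1 G2=(0+0>=1)=0 G3=G1&G4=0&0=0 G4=1(const) -> 11001
Step 2: G0=(1+0>=1)=1 G1=NOT G0=NOT 1=0 G2=(0+1>=1)=1 G3=G1&G4=1&1=1 G4=1(const) -> 10111
Step 3: G0=(1+1>=1)=1 G1=NOT G0=NOT 1=0 G2=(1+0>=1)=1 G3=G1&G4=0&1=0 G4=1(const) -> 10101
Step 4: G0=(1+1>=1)=1 G1=NOT G0=NOT 1=0 G2=(0+0>=1)=0 G3=G1&G4=0&1=0 G4=1(const) -> 10001
Step 5: G0=(1+0>=1)=1 G1=NOT G0=NOT 1=0 G2=(0+0>=1)=0 G3=G1&G4=0&1=0 G4=1(const) -> 10001
Fixed point reached at step 4: 10001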